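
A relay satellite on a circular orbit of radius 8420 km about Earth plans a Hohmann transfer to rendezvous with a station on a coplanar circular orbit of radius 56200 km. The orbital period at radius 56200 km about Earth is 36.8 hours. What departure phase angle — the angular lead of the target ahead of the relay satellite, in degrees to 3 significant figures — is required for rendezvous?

φ = 102°

From Kepler's third law T² = 4π²r³/μ at r = 56200 km, T = 36.8 hours = 36.8 × 3600 s = 1.3248×10^5 s: μ = 4π²r³/T² = 3.99271×10^5 km³/s².
Semi-major axis of the transfer orbit: a_t = (8420 + 56200)/2 = 32310 km.
The half-period of the transfer ellipse is t = π√(a_t³/μ) = 28874.95 s.
Target angular speed ω₂ = √(μ/r₂³) = 4.742743×10^-5 rad/s.
Angle swept by the target during transfer: ω₂·t = 1.36946 rad = 78.46°.
Arrival is 180° from departure on the ellipse, so φ = 180° − 78.46° = 102°.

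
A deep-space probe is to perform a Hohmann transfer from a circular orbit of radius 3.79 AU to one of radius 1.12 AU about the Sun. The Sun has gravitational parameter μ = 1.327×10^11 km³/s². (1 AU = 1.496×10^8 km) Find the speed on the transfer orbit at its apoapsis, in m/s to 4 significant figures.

In km: r₁ = 3.79 × 1.496×10^8 = 5.66984×10^8 km; r₂ = 1.12 × 1.496×10^8 = 1.67552×10^8 km.
Semi-major axis of the transfer orbit: a_t = (5.66984×10^8 + 1.67552×10^8)/2 = 3.67268×10^8 km.
At apoapsis, r = 5.66984×10^8 km.
Vis-viva: v = √[μ(2/r − 1/a_t)] = √[1.327×10^11 × (2/5.66984×10^8 − 1/3.67268×10^8)] = 10.33 km/s.

v = 10330 m/s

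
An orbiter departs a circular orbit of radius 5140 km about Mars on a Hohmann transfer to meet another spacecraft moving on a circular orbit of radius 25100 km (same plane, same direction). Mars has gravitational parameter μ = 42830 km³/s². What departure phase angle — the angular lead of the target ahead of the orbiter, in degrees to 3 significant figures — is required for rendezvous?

Semi-major axis of the transfer orbit: a_t = (5140 + 25100)/2 = 15120 km.
The half-period of the transfer ellipse is t = π√(a_t³/μ) = 28223 s.
Target angular speed ω₂ = √(μ/r₂³) = 5.2043×10^-5 rad/s.
Angle swept by the target during transfer: ω₂·t = 1.4688 rad = 84.16°.
The orbiter traverses 180° on the transfer ellipse, so the target must lead by 180° − 84.16° = 95.8°.

φ = 95.8°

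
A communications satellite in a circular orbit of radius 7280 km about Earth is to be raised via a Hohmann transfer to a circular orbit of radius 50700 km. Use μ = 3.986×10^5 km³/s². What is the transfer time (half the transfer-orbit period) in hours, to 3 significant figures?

Transfer-ellipse semi-major axis a_t = (r₁ + r₂)/2 = (7280 + 50700)/2 = 28990 km.
Transfer time t = π√(a_t³/μ) = π√((28990)³ / 3.986×10^5) = 24560 s.
Converting: 24560 s ÷ 3600 s/hour = 6.82 hours.

t = 6.82 hours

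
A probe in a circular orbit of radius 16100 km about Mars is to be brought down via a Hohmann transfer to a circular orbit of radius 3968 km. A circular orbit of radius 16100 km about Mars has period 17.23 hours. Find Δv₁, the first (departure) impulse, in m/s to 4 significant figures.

Δv₁ = 605.3 m/s

From Kepler's third law T² = 4π²r³/μ at r = 16100 km, T = 17.23 hours = 17.23 × 3600 s = 62028 s: μ = 4π²r³/T² = 42821.5 km³/s².
Transfer-ellipse semi-major axis a_t = (r₁ + r₂)/2 = (16100 + 3968)/2 = 10034 km.
On the circular orbit at r = 16100 km, v_c = √(μ/r) = 1.6309 km/s.
Vis-viva on the transfer ellipse at r = 16100 km gives v_t = √[μ(2/r − 1/a_t)] = 1.0256 km/s.
Δv₁ = |v_t − v_c| = |1.0256 − 1.6309| = 0.6053 km/s.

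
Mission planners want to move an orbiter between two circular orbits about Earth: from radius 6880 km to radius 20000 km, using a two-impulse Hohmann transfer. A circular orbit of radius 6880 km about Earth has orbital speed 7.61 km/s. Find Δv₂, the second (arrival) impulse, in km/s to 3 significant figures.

From the circular-orbit relation v² = μ/r at r = 6880 km: μ = v²r = (7.61)² × 6880 = 3.98435×10^5 km³/s².
Semi-major axis of the transfer orbit: a_t = (6880 + 20000)/2 = 13440 km.
Circular speed at r = 20000 km: v_c = √(μ/r) = 4.463 km/s.
Transfer-orbit speed at the same r (vis-viva, a = a_t): v_t = √[μ(2/r − 1/a_t)] = 3.193 km/s.
Δv₂ = |v_t − v_c| = |3.193 − 4.463| = 1.270 km/s.

Δv₂ = 1.27 km/s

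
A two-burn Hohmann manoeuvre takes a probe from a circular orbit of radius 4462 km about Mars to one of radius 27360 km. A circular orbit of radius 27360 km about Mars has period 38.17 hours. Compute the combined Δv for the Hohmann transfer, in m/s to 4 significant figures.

Δv = 1553 m/s

From Kepler's third law T² = 4π²r³/μ at r = 27360 km, T = 38.17 hours = 38.17 × 3600 s = 1.37412×10^5 s: μ = 4π²r³/T² = 42821.2 km³/s².
The Hohmann ellipse has a_t = (r₁ + r₂)/2 = 15911 km.
At r₁ the circular-orbit speed is v₁ = √(μ/r₁) = 3.0979 km/s.
On the transfer ellipse at r₁, vis-viva gives v_p = √[μ(2/r₁ − 1/a_t)] = 4.0623 km/s.
First burn Δv₁ = |v_p − v₁| = 0.9644 km/s.
At r₂, v₂ = √(μ/r₂) = 1.251 km/s.
Transfer-orbit speed at r₂: v_a = √[μ(2/r₂ − 1/a_t)] = 0.6625 km/s.
Second burn Δv₂ = |v₂ − v_a| = 0.5885 km/s.
Δv = Δv₁ + Δv₂ = 0.9644 + 0.5885 = 1.553 km/s.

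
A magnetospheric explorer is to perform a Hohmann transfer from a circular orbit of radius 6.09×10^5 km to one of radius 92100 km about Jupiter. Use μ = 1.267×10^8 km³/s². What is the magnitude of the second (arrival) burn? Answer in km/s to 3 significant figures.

Δv₂ = 11.8 km/s

Transfer-ellipse semi-major axis a_t = (r₁ + r₂)/2 = (6.090×10^5 + 92100)/2 = 3.5055×10^5 km.
Circular speed at r = 92100 km: v_c = √(μ/r) = 37.09 km/s.
Transfer-orbit speed at the same r (vis-viva, a = a_t): v_t = √[μ(2/r − 1/a_t)] = 48.89 km/s.
Δv₂ = |v_t − v_c| = |48.89 − 37.09| = 11.80 km/s.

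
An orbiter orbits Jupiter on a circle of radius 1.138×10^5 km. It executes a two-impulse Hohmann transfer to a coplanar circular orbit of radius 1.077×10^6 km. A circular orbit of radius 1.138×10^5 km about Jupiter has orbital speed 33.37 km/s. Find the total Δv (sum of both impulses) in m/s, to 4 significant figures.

From the circular-orbit relation v² = μ/r at r = 1.138×10^5 km: μ = v²r = (33.37)² × 1.138×10^5 = 1.26723×10^8 km³/s².
Transfer-ellipse semi-major axis a_t = (r₁ + r₂)/2 = (1.138×10^5 + 1.077×10^6)/2 = 5.954×10^5 km.
Circular speed at r₁: v₁ = √(μ/r₁) = √(1.26723×10^8/1.138×10^5) = 33.370 km/s.
On the transfer ellipse at r₁, vis-viva equation gives v_p = √[μ(2/r₁ − 1/a_t)] = 44.881 km/s.
First burn Δv₁ = |v_p − v₁| = 11.511 km/s.
At r₂, v₂ = √(μ/r₂) = 10.84725 km/s.
Transfer-orbit speed at r₂: v_a = √[μ(2/r₂ − 1/a_t)] = 4.742269 km/s.
Second burn Δv₂ = |v₂ − v_a| = 6.1050 km/s.
Total Δv = Δv₁ + Δv₂ = 17.62 km/s.

Δv = 17620 m/s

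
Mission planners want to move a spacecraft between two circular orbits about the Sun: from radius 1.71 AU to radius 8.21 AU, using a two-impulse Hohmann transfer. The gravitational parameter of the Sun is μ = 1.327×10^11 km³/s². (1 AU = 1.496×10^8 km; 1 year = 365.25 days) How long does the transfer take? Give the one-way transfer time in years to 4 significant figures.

In km: r₁ = 1.71 × 1.496×10^8 = 2.55816×10^8 km; r₂ = 8.21 × 1.496×10^8 = 1.228216×10^9 km.
Transfer-ellipse semi-major axis a_t = (r₁ + r₂)/2 = (2.55816×10^8 + 1.228216×10^9)/2 = 7.42016×10^8 km.
By Kepler's third law the transfer-orbit period is T = 2π√(a_t³/μ), so t = T/2 = 1.7431×10^8 s.
Converting: 1.7431×10^8 s ÷ 3.15576×10^7 s/year (365.25 × 86400) = 5.524 years.

t = 5.524 years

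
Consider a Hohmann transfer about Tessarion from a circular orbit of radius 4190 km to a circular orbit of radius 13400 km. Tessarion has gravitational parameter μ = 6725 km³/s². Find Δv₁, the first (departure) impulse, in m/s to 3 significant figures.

Semi-major axis of the transfer orbit: a_t = (4190 + 13400)/2 = 8795 km.
On the circular orbit at r = 4190 km, v_c = √(μ/r) = 1.2669 km/s.
Vis-viva on the transfer ellipse at r = 4190 km gives v_t = √[μ(2/r − 1/a_t)] = 1.5638 km/s.
Δv₁ = |v_t − v_c| = |1.5638 − 1.2669| = 0.2969 km/s.

Δv₁ = 297 m/s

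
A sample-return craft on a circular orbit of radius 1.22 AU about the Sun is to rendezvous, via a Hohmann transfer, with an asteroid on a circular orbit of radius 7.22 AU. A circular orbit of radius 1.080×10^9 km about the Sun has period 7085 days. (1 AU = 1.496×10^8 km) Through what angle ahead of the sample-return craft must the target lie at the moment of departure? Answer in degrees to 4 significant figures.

From Kepler's third law T² = 4π²r³/μ at r = 1.080×10^9 km, T = 7085 days = 7085 × 86400 s = 6.12144×10^8 s: μ = 4π²r³/T² = 1.32716×10^11 km³/s².
In km: r₁ = 1.22 × 1.496×10^8 = 1.82512×10^8 km; r₂ = 7.22 × 1.496×10^8 = 1.080112×10^9 km.
The Hohmann ellipse has a_t = (r₁ + r₂)/2 = 6.31312×10^8 km.
Transfer time t = π√(a_t³/μ) = 1.36790×10^8 s.
The target's mean motion on its circular orbit is ω₂ = √(μ/r₂³) = 1.02626×10^-8 rad/s.
Angle swept by the target during transfer: ω₂·t = 1.4038 rad = 80.43°.
The sample-return craft traverses 180° on the transfer ellipse, so the target must lead by 180° − 80.43° = 99.57°.

φ = 99.57°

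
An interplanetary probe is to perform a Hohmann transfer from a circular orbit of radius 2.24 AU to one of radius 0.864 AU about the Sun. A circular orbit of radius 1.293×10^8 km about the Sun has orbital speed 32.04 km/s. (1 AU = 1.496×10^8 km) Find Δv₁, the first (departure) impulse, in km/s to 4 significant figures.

From the circular-orbit relation v² = μ/r at r = 1.293×10^8 km: μ = v²r = (32.04)² × 1.293×10^8 = 1.32734×10^11 km³/s².
In km: r₁ = 2.24 × 1.496×10^8 = 3.35104×10^8 km; r₂ = 0.864 × 1.496×10^8 = 1.292544×10^8 km.
Semi-major axis of the transfer orbit: a_t = (3.35104×10^8 + 1.292544×10^8)/2 = 2.321792×10^8 km.
On the circular orbit at r = 3.35104×10^8 km, v_c = √(μ/r) = 19.9022 km/s.
Transfer-orbit speed at the same r (vis-viva, a = a_t): v_t = √[μ(2/r − 1/a_t)] = 14.8495 km/s.
Δv₁ = |v_t − v_c| = |14.8495 − 19.9022| = 5.053 km/s.

Δv₁ = 5.053 km/s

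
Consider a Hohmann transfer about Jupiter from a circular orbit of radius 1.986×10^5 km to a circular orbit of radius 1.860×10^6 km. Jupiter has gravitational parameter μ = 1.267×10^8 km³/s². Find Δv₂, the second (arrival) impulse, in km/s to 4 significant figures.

Transfer-ellipse semi-major axis a_t = (r₁ + r₂)/2 = (1.986×10^5 + 1.860×10^6)/2 = 1.0293×10^6 km.
On the circular orbit at r = 1.860×10^6 km, v_c = √(μ/r) = 8.253 km/s.
Vis-viva on the transfer ellipse at r = 1.860×10^6 km gives v_t = √[μ(2/r − 1/a_t)] = 3.625 km/s.
Δv₂ = |v_t − v_c| = |3.625 − 8.253| = 4.628 km/s.

Δv₂ = 4.628 km/s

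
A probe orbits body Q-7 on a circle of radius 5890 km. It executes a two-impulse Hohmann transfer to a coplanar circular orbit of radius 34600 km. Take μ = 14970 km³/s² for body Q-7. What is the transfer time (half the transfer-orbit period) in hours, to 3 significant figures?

Transfer-ellipse semi-major axis a_t = (r₁ + r₂)/2 = (5890 + 34600)/2 = 20245 km.
By Kepler's third law the transfer-orbit period is T = 2π√(a_t³/μ), so t = T/2 = 73960 s.
Converting: 73960 s ÷ 3600 s/hour = 20.5 hours.

t = 20.5 hours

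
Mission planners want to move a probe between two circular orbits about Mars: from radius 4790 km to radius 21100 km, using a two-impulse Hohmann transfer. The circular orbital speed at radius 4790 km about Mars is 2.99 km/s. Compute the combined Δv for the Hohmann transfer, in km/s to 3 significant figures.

From the circular-orbit relation v² = μ/r at r = 4790 km: μ = v²r = (2.99)² × 4790 = 42823.1 km³/s².
Transfer-ellipse semi-major axis a_t = (r₁ + r₂)/2 = (4790 + 21100)/2 = 12945 km.
Circular speed at r₁: v₁ = √(μ/r₁) = √(42823.1/4790) = 2.9900 km/s.
On the transfer ellipse at r₁, vis-viva equation gives v_p = √[μ(2/r₁ − 1/a_t)] = 3.8173 km/s.
First burn Δv₁ = |v_p − v₁| = 0.8273 km/s.
Circular speed at r₂: v₂ = √(μ/r₂) = 1.4246 km/s.
Transfer-orbit speed at r₂: v_a = √[μ(2/r₂ − 1/a_t)] = 0.86659 km/s.
Second burn Δv₂ = |v₂ − v_a| = 0.5580 km/s.
Total Δv = Δv₁ + Δv₂ = 1.385 km/s.

Δv = 1.39 km/s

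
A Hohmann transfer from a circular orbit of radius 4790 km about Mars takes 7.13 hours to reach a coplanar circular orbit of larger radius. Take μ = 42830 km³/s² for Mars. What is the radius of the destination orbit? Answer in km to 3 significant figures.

r₂ = 23600 km

Transfer time t = 7.13 hours = 25668 s, and t = π√(a_t³/μ).
So a_t = (μ t²/π²)^(1/3) = (42830 × (25668)² / π²)^(1/3) = 14193 km.
Since a_t = (r₁ + r₂)/2, r₂ = 2a_t − r₁ = 2×14193 − 4790 = 23596 km.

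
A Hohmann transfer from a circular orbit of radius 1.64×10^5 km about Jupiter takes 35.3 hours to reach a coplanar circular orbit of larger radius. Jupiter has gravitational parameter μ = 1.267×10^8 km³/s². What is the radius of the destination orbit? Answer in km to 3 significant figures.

Transfer time t = 35.3 hours = 1.2708×10^5 s, and t = π√(a_t³/μ).
So a_t = (μ t²/π²)^(1/3) = (1.267×10^8 × (1.2708×10^5)² / π²)^(1/3) = 5.9185×10^5 km.
Since a_t = (r₁ + r₂)/2, r₂ = 2a_t − r₁ = 2×5.9185×10^5 − 1.640×10^5 = 1.0197×10^6 km.

r₂ = 1.02×10^6 km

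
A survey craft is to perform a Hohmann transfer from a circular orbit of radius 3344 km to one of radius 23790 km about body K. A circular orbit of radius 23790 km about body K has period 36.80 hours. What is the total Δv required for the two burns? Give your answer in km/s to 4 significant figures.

From Kepler's third law T² = 4π²r³/μ at r = 23790 km, T = 36.80 hours = 36.80 × 3600 s = 1.3248×10^5 s: μ = 4π²r³/T² = 30286.0 km³/s².
Semi-major axis of the transfer orbit: a_t = (3344 + 23790)/2 = 13567 km.
Circular speed at r₁: v₁ = √(μ/r₁) = √(30286.0/3344) = 3.00946 km/s.
On the transfer ellipse at r₁, vis-viva equation gives v_p = √[μ(2/r₁ − 1/a_t)] = 3.98514 km/s.
First burn Δv₁ = |v_p − v₁| = 0.9757 km/s.
At r₂, v₂ = √(μ/r₂) = 1.1283 km/s.
Transfer-orbit speed at r₂: v_a = √[μ(2/r₂ − 1/a_t)] = 0.56016 km/s.
Second burn Δv₂ = |v₂ − v_a| = 0.5681 km/s.
Total Δv = Δv₁ + Δv₂ = 1.544 km/s.

Δv = 1.544 km/s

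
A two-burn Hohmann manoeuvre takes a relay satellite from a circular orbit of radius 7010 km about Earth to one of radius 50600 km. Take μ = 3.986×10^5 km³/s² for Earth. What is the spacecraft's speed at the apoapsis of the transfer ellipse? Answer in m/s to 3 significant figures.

Transfer-ellipse semi-major axis a_t = (r₁ + r₂)/2 = (7010 + 50600)/2 = 28805 km.
The apoapsis of the transfer ellipse is at r = 50600 km.
Applying v² = μ(2/r − 1/a_t): v = 1.385 km/s.

v = 1380 m/s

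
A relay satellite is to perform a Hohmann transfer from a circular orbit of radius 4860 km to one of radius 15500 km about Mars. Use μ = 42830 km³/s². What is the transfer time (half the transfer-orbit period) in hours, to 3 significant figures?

Transfer-ellipse semi-major axis a_t = (r₁ + r₂)/2 = (4860 + 15500)/2 = 10180 km.
By Kepler's third law the transfer-orbit period is T = 2π√(a_t³/μ), so t = T/2 = 15590 s.
Converting: 15590 s ÷ 3600 s/hour = 4.33 hours.

t = 4.33 hours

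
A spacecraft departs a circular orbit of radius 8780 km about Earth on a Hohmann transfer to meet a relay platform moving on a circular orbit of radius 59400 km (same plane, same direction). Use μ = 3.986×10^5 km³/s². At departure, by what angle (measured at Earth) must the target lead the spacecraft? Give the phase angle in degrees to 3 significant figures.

φ = 102°

Transfer-ellipse semi-major axis a_t = (r₁ + r₂)/2 = (8780 + 59400)/2 = 34090 km.
Transfer time t = π√(a_t³/μ) = 31320 s.
Target angular speed ω₂ = √(μ/r₂³) = 4.361×10^-5 rad/s.
Angle swept by the target during transfer: ω₂·t = 1.3659 rad = 78.26°.
The spacecraft traverses 180° on the transfer ellipse, so the target must lead by 180° − 78.26° = 102°.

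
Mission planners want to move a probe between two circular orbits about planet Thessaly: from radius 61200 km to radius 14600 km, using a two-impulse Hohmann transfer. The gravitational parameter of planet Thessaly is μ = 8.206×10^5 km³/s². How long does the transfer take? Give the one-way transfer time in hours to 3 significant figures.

t = 7.11 hours

The Hohmann ellipse has a_t = (r₁ + r₂)/2 = 37900 km.
By Kepler's third law the transfer-orbit period is T = 2π√(a_t³/μ), so t = T/2 = 25590 s.
Converting: 25590 s ÷ 3600 s/hour = 7.11 hours.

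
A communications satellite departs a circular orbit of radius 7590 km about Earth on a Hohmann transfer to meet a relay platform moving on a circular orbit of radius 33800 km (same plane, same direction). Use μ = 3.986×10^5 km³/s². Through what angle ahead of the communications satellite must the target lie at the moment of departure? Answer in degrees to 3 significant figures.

φ = 93.8°

Transfer-ellipse semi-major axis a_t = (r₁ + r₂)/2 = (7590 + 33800)/2 = 20695 km.
The half-period of the transfer ellipse is t = π√(a_t³/μ) = 14814 s.
The target's mean motion on its circular orbit is ω₂ = √(μ/r₂³) = 1.0160×10^-4 rad/s.
Angle swept by the target during transfer: ω₂·t = 1.5051 rad = 86.24°.
Arrival is 180° from departure on the ellipse, so φ = 180° − 86.24° = 93.8°.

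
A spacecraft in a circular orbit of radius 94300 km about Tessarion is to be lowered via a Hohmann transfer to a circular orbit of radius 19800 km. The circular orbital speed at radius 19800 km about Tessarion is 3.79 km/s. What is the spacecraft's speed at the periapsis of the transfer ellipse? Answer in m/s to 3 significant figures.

From the circular-orbit relation v² = μ/r at r = 19800 km: μ = v²r = (3.79)² × 19800 = 2.84409×10^5 km³/s².
Transfer-ellipse semi-major axis a_t = (r₁ + r₂)/2 = (94300 + 19800)/2 = 57050 km.
The periapsis of the transfer ellipse is at r = 19800 km.
Applying v² = μ(2/r − 1/a_t): v = 4.873 km/s.

v = 4870 m/s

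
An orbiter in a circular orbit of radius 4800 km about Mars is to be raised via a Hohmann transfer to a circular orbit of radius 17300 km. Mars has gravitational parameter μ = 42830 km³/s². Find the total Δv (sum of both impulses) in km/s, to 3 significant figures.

Transfer-ellipse semi-major axis a_t = (r₁ + r₂)/2 = (4800 + 17300)/2 = 11050 km.
Circular speed at r₁: v₁ = √(μ/r₁) = √(42830/4800) = 2.9871 km/s.
Transfer-orbit speed at r₁ (vis-viva equation): v_p = √[μ(2/r₁ − 1/a_t)] = 3.7376 km/s.
First burn Δv₁ = |v_p − v₁| = 0.7505 km/s.
At r₂, v₂ = √(μ/r₂) = 1.5734 km/s.
Transfer-orbit speed at r₂: v_a = √[μ(2/r₂ − 1/a_t)] = 1.0370 km/s.
Second burn Δv₂ = |v₂ − v_a| = 0.5364 km/s.
Total Δv = Δv₁ + Δv₂ = 1.287 km/s.

Δv = 1.29 km/s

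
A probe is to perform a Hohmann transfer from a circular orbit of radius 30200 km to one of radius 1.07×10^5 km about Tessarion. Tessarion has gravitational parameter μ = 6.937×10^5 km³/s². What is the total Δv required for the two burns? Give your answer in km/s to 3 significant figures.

Δv = 2.05 km/s

Transfer-ellipse semi-major axis a_t = (r₁ + r₂)/2 = (30200 + 1.070×10^5)/2 = 68600 km.
At r₁ the circular-orbit speed is v₁ = √(μ/r₁) = 4.793 km/s.
On the transfer ellipse at r₁, v² = μ(2/r − 1/a) gives v_p = √[μ(2/r₁ − 1/a_t)] = 5.986 km/s.
First burn Δv₁ = |v_p − v₁| = 1.193 km/s.
Circular speed at r₂: v₂ = √(μ/r₂) = 2.5462 km/s.
Transfer-orbit speed at r₂: v_a = √[μ(2/r₂ − 1/a_t)] = 1.6894 km/s.
Second burn Δv₂ = |v₂ − v_a| = 0.8568 km/s.
Total Δv = Δv₁ + Δv₂ = 2.050 km/s.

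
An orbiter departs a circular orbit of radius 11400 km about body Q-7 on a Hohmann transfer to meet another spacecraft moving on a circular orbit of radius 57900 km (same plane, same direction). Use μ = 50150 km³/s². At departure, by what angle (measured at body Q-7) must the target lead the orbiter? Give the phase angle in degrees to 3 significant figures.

Transfer-ellipse semi-major axis a_t = (r₁ + r₂)/2 = (11400 + 57900)/2 = 34650 km.
The half-period of the transfer ellipse is t = π√(a_t³/μ) = 90483 s.
Target angular speed ω₂ = √(μ/r₂³) = 1.6074×10^-5 rad/s.
Angle swept by the target during transfer: ω₂·t = 1.4544 rad = 83.33°.
The orbiter traverses 180° on the transfer ellipse, so the target must lead by 180° − 83.33° = 96.7°.

φ = 96.7°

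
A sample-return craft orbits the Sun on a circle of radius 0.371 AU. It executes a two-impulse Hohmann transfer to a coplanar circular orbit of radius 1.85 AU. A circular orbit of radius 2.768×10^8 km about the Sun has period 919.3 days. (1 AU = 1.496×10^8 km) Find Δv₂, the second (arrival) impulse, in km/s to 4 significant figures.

From Kepler's third law T² = 4π²r³/μ at r = 2.768×10^8 km, T = 919.3 days = 919.3 × 86400 s = 7.942752×10^7 s: μ = 4π²r³/T² = 1.32714×10^11 km³/s².
In km: r₁ = 0.371 × 1.496×10^8 = 5.55016×10^7 km; r₂ = 1.85 × 1.496×10^8 = 2.7676×10^8 km.
The Hohmann ellipse has a_t = (r₁ + r₂)/2 = 1.661308×10^8 km.
On the circular orbit at r = 2.7676×10^8 km, v_c = √(μ/r) = 21.898 km/s.
Vis-viva on the transfer ellipse at r = 2.7676×10^8 km gives v_t = √[μ(2/r − 1/a_t)] = 12.657 km/s.
Δv₂ = |v_t − v_c| = |12.657 − 21.898| = 9.241 km/s.

Δv₂ = 9.241 km/s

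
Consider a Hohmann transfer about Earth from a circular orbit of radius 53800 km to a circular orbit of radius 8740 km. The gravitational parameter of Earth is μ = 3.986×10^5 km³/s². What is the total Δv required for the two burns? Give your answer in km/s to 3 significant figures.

The Hohmann ellipse has a_t = (r₁ + r₂)/2 = 31270 km.
Circular speed at r₁: v₁ = √(μ/r₁) = √(3.986×10^5/53800) = 2.722 km/s.
On the transfer ellipse at r₁, v² = μ(2/r − 1/a) gives v_a = √[μ(2/r₁ − 1/a_t)] = 1.439 km/s.
First burn Δv₁ = |v_a − v₁| = 1.283 km/s.
Circular speed at r₂: v₂ = √(μ/r₂) = 6.753 km/s.
Transfer-orbit speed at r₂: v_p = √[μ(2/r₂ − 1/a_t)] = 8.858 km/s.
Second burn Δv₂ = |v₂ − v_p| = 2.105 km/s.
Δv = Δv₁ + Δv₂ = 1.283 + 2.105 = 3.388 km/s.

Δv = 3.39 km/s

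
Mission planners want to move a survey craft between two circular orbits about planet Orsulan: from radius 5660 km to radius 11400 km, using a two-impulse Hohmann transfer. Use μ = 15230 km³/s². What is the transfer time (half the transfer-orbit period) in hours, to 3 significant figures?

t = 5.57 hours

The Hohmann ellipse has a_t = (r₁ + r₂)/2 = 8530 km.
Half the transfer-orbit period gives t = π√(a_t³/μ) = 20060 s.
Converting: 20060 s ÷ 3600 s/hour = 5.57 hours.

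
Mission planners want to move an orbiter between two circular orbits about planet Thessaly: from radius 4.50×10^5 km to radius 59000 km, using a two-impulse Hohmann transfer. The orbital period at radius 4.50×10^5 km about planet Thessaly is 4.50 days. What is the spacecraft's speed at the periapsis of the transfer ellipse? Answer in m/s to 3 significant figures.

v = 26700 m/s

From Kepler's third law T² = 4π²r³/μ at r = 4.50×10^5 km, T = 4.50 days = 4.50 × 86400 s = 3.888×10^5 s: μ = 4π²r³/T² = 2.37982×10^7 km³/s².
Semi-major axis of the transfer orbit: a_t = (4.500×10^5 + 59000)/2 = 2.545×10^5 km.
The periapsis of the transfer ellipse is at r = 59000 km.
Applying v² = μ(2/r − 1/a_t): v = 26.71 km/s.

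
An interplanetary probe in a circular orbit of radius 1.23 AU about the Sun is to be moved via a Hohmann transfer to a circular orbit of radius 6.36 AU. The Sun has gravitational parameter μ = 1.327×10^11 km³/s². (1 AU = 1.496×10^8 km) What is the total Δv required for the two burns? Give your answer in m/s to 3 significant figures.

In km: r₁ = 1.23 × 1.496×10^8 = 1.84008×10^8 km; r₂ = 6.36 × 1.496×10^8 = 9.51456×10^8 km.
Transfer-ellipse semi-major axis a_t = (r₁ + r₂)/2 = (1.84008×10^8 + 9.51456×10^8)/2 = 5.67732×10^8 km.
At r₁ the circular-orbit speed is v₁ = √(μ/r₁) = 26.85 km/s.
Transfer-orbit speed at r₁ (vis-viva equation): v_p = √[μ(2/r₁ − 1/a_t)] = 34.76 km/s.
First burn Δv₁ = |v_p − v₁| = 7.910 km/s.
At r₂, v₂ = √(μ/r₂) = 11.8098 km/s.
Transfer-orbit speed at r₂: v_a = √[μ(2/r₂ − 1/a_t)] = 6.72338 km/s.
Second burn Δv₂ = |v₂ − v_a| = 5.086 km/s.
Total Δv = Δv₁ + Δv₂ = 13.00 km/s.

Δv = 13000 m/s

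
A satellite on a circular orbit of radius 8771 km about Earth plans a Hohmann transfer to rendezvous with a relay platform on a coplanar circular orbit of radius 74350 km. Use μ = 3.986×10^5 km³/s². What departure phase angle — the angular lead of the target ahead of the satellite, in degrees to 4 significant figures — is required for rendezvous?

φ = 104.8°

Semi-major axis of the transfer orbit: a_t = (8771 + 74350)/2 = 41560.5 km.
Transfer time t = π√(a_t³/μ) = 42160 s.
The target's mean motion on its circular orbit is ω₂ = √(μ/r₂³) = 3.114×10^-5 rad/s.
Angle swept by the target during transfer: ω₂·t = 1.313 rad = 75.23°.
Arrival is 180° from departure on the ellipse, so φ = 180° − 75.23° = 104.8°.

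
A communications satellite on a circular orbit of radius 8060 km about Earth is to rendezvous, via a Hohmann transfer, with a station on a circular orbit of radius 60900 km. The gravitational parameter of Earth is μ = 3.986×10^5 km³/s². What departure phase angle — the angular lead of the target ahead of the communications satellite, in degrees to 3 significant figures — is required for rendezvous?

φ = 103°

Transfer-ellipse semi-major axis a_t = (r₁ + r₂)/2 = (8060 + 60900)/2 = 34480 km.
The half-period of the transfer ellipse is t = π√(a_t³/μ) = 31860 s.
The target's mean motion on its circular orbit is ω₂ = √(μ/r₂³) = 4.201×10^-5 rad/s.
Angle swept by the target during transfer: ω₂·t = 1.3384 rad = 76.68°.
Arrival is 180° from departure on the ellipse, so φ = 180° − 76.68° = 103°.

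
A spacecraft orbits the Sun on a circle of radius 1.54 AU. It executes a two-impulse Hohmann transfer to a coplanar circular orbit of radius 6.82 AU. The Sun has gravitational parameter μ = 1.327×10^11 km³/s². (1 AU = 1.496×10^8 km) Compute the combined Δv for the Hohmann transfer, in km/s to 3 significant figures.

Δv = 11.1 km/s

In km: r₁ = 1.54 × 1.496×10^8 = 2.30384×10^8 km; r₂ = 6.82 × 1.496×10^8 = 1.020272×10^9 km.
Semi-major axis of the transfer orbit: a_t = (2.30384×10^8 + 1.020272×10^9)/2 = 6.25328×10^8 km.
At r₁ the circular-orbit speed is v₁ = √(μ/r₁) = 24.000 km/s.
Transfer-orbit speed at r₁ (v² = μ(2/r − 1/a)): v_p = √[μ(2/r₁ − 1/a_t)] = 30.656 km/s.
First burn Δv₁ = |v_p − v₁| = 6.656 km/s.
At r₂, v₂ = √(μ/r₂) = 11.4045 km/s.
Transfer-orbit speed at r₂: v_a = √[μ(2/r₂ − 1/a_t)] = 6.92229 km/s.
Second burn Δv₂ = |v₂ − v_a| = 4.482 km/s.
Δv = Δv₁ + Δv₂ = 6.656 + 4.482 = 11.14 km/s.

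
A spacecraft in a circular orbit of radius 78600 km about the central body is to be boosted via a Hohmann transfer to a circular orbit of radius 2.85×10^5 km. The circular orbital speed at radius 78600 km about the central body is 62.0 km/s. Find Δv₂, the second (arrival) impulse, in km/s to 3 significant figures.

From the circular-orbit relation v² = μ/r at r = 78600 km: μ = v²r = (62.0)² × 78600 = 3.02138×10^8 km³/s².
The Hohmann ellipse has a_t = (r₁ + r₂)/2 = 1.818×10^5 km.
On the circular orbit at r = 2.850×10^5 km, v_c = √(μ/r) = 32.56 km/s.
Transfer-orbit speed at the same r (vis-viva, a = a_t): v_t = √[μ(2/r − 1/a_t)] = 21.41 km/s.
Δv₂ = |v_t − v_c| = |21.41 − 32.56| = 11.15 km/s.

Δv₂ = 11.2 km/s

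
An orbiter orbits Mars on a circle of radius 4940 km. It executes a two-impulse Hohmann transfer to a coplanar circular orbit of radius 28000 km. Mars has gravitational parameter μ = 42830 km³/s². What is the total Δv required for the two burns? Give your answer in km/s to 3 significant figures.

Δv = 1.45 km/s

The Hohmann ellipse has a_t = (r₁ + r₂)/2 = 16470 km.
At r₁ the circular-orbit speed is v₁ = √(μ/r₁) = 2.9445 km/s.
Transfer-orbit speed at r₁ (vis-viva equation): v_p = √[μ(2/r₁ − 1/a_t)] = 3.8392 km/s.
First burn Δv₁ = |v_p − v₁| = 0.8947 km/s.
Circular speed at r₂: v₂ = √(μ/r₂) = 1.23679 km/s.
Transfer-orbit speed at r₂: v_a = √[μ(2/r₂ − 1/a_t)] = 0.677348 km/s.
Second burn Δv₂ = |v₂ − v_a| = 0.5594 km/s.
Total Δv = Δv₁ + Δv₂ = 1.454 km/s.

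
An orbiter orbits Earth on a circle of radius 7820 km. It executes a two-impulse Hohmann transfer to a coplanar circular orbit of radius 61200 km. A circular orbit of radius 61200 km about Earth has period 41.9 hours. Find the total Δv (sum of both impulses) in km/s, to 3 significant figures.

Δv = 3.70 km/s

From Kepler's third law T² = 4π²r³/μ at r = 61200 km, T = 41.9 hours = 41.9 × 3600 s = 1.5084×10^5 s: μ = 4π²r³/T² = 3.97723×10^5 km³/s².
Transfer-ellipse semi-major axis a_t = (r₁ + r₂)/2 = (7820 + 61200)/2 = 34510 km.
At r₁ the circular-orbit speed is v₁ = √(μ/r₁) = 7.132 km/s.
On the transfer ellipse at r₁, vis-viva gives v_p = √[μ(2/r₁ − 1/a_t)] = 9.497 km/s.
First burn Δv₁ = |v_p − v₁| = 2.365 km/s.
Circular speed at r₂: v₂ = √(μ/r₂) = 2.5493 km/s.
Transfer-orbit speed at r₂: v_a = √[μ(2/r₂ − 1/a_t)] = 1.2135 km/s.
Second burn Δv₂ = |v₂ − v_a| = 1.336 km/s.
Total Δv = Δv₁ + Δv₂ = 3.701 km/s.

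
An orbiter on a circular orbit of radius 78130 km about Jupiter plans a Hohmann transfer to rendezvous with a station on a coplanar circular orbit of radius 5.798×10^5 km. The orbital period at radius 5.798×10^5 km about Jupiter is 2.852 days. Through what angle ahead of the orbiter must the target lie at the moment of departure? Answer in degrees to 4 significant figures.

From Kepler's third law T² = 4π²r³/μ at r = 5.798×10^5 km, T = 2.852 days = 2.852 × 86400 s = 2.464128×10^5 s: μ = 4π²r³/T² = 1.26727×10^8 km³/s².
Transfer-ellipse semi-major axis a_t = (r₁ + r₂)/2 = (78130 + 5.798×10^5)/2 = 3.28965×10^5 km.
The half-period of the transfer ellipse is t = π√(a_t³/μ) = 52655 s.
Target angular speed ω₂ = √(μ/r₂³) = 2.5499×10^-5 rad/s.
Angle swept by the target during transfer: ω₂·t = 1.3426 rad = 76.93°.
Arrival is 180° from departure on the ellipse, so φ = 180° − 76.93° = 103.1°.

φ = 103.1°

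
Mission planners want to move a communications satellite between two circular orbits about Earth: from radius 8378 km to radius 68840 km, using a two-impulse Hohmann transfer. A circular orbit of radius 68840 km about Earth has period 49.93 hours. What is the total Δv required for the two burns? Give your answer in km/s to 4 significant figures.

From Kepler's third law T² = 4π²r³/μ at r = 68840 km, T = 49.93 hours = 49.93 × 3600 s = 1.79748×10^5 s: μ = 4π²r³/T² = 3.98616×10^5 km³/s².
The Hohmann ellipse has a_t = (r₁ + r₂)/2 = 38609 km.
At r₁ the circular-orbit speed is v₁ = √(μ/r₁) = 6.8977 km/s.
On the transfer ellipse at r₁, vis-viva gives v_p = √[μ(2/r₁ − 1/a_t)] = 9.2105 km/s.
First burn Δv₁ = |v_p − v₁| = 2.313 km/s.
Circular speed at r₂: v₂ = √(μ/r₂) = 2.406 km/s.
Transfer-orbit speed at r₂: v_a = √[μ(2/r₂ − 1/a_t)] = 1.121 km/s.
Second burn Δv₂ = |v₂ − v_a| = 1.285 km/s.
Total Δv = Δv₁ + Δv₂ = 3.598 km/s.

Δv = 3.598 km/s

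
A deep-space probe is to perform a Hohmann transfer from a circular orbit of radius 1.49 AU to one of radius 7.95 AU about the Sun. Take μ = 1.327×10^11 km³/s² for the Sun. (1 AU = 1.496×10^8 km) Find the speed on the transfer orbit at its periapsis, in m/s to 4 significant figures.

In km: r₁ = 1.49 × 1.496×10^8 = 2.22904×10^8 km; r₂ = 7.95 × 1.496×10^8 = 1.18932×10^9 km.
Semi-major axis of the transfer orbit: a_t = (2.22904×10^8 + 1.18932×10^9)/2 = 7.06112×10^8 km.
The periapsis of the transfer ellipse is at r = 2.22904×10^8 km.
Vis-viva: v = √[μ(2/r − 1/a_t)] = √[1.327×10^11 × (2/2.22904×10^8 − 1/7.06112×10^8)] = 31.67 km/s.

v = 31670 m/s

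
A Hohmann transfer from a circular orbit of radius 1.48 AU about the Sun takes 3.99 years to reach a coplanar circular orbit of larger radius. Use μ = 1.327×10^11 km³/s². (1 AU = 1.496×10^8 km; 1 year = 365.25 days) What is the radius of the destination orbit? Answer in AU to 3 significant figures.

r₂ = 6.51 AU

In km: r₁ = 1.48 × 1.496×10^8 = 2.21408×10^8 km.
Transfer time t = 3.99 years × 365.25 × 86400 s = 1.25914824×10^8 s, and t = π√(a_t³/μ).
So a_t = (μ t²/π²)^(1/3) = (1.327×10^11 × (1.25914824×10^8)² / π²)^(1/3) = 5.9737×10^8 km.
Since a_t = (r₁ + r₂)/2, r₂ = 2a_t − r₁ = 2×5.9737×10^8 − 2.21408×10^8 = 9.73332×10^8 km.
In AU: r₂ = 9.73332×10^8 / 1.496×10^8 = 6.51 AU.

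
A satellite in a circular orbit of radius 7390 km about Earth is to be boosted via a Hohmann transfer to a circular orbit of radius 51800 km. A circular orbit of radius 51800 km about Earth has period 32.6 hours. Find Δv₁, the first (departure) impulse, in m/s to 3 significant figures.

Δv₁ = 2370 m/s

From Kepler's third law T² = 4π²r³/μ at r = 51800 km, T = 32.6 hours = 32.6 × 3600 s = 1.1736×10^5 s: μ = 4π²r³/T² = 3.98390×10^5 km³/s².
The Hohmann ellipse has a_t = (r₁ + r₂)/2 = 29595 km.
On the circular orbit at r = 7390 km, v_c = √(μ/r) = 7.34230 km/s.
Transfer-orbit speed at the same r (vis-viva, a = a_t): v_t = √[μ(2/r − 1/a_t)] = 9.71377 km/s.
Δv₁ = |v_t − v_c| = |9.71377 − 7.34230| = 2.371 km/s.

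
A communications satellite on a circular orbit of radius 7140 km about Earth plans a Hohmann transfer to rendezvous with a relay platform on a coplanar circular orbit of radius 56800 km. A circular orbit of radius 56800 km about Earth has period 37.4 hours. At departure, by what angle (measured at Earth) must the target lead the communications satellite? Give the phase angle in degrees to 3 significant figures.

φ = 104°

From Kepler's third law T² = 4π²r³/μ at r = 56800 km, T = 37.4 hours = 37.4 × 3600 s = 1.3464×10^5 s: μ = 4π²r³/T² = 3.99077×10^5 km³/s².
Transfer-ellipse semi-major axis a_t = (r₁ + r₂)/2 = (7140 + 56800)/2 = 31970 km.
The half-period of the transfer ellipse is t = π√(a_t³/μ) = 28427 s.
The target's mean motion on its circular orbit is ω₂ = √(μ/r₂³) = 4.6667×10^-5 rad/s.
Angle swept by the target during transfer: ω₂·t = 1.3266 rad = 76.01°.
The communications satellite traverses 180° on the transfer ellipse, so the target must lead by 180° − 76.01° = 104°.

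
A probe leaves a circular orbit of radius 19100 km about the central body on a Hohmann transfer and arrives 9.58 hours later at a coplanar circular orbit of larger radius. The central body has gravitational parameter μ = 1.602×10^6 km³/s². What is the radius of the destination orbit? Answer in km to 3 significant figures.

r₂ = 96500 km

Transfer time t = 9.58 hours = 34488 s, and t = π√(a_t³/μ).
So a_t = (μ t²/π²)^(1/3) = (1.602×10^6 × (34488)² / π²)^(1/3) = 57796 km.
Since a_t = (r₁ + r₂)/2, r₂ = 2a_t − r₁ = 2×57796 − 19100 = 96492 km.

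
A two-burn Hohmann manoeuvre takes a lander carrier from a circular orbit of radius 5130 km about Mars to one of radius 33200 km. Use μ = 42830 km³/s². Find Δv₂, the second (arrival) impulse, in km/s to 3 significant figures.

Δv₂ = 0.548 km/s

Semi-major axis of the transfer orbit: a_t = (5130 + 33200)/2 = 19165 km.
Circular speed at r = 33200 km: v_c = √(μ/r) = 1.1358 km/s.
Vis-viva on the transfer ellipse at r = 33200 km gives v_t = √[μ(2/r − 1/a_t)] = 0.58764 km/s.
Δv₂ = |v_t − v_c| = |0.58764 − 1.1358| = 0.5482 km/s.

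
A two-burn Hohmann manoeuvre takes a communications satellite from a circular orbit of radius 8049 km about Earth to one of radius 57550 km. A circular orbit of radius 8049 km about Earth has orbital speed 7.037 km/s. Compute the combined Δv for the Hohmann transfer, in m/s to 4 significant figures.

From the circular-orbit relation v² = μ/r at r = 8049 km: μ = v²r = (7.037)² × 8049 = 3.98581×10^5 km³/s².
Transfer-ellipse semi-major axis a_t = (r₁ + r₂)/2 = (8049 + 57550)/2 = 32799.5 km.
Circular speed at r₁: v₁ = √(μ/r₁) = √(3.98581×10^5/8049) = 7.037 km/s.
On the transfer ellipse at r₁, v² = μ(2/r − 1/a) gives v_p = √[μ(2/r₁ − 1/a_t)] = 9.321 km/s.
First burn Δv₁ = |v_p − v₁| = 2.284 km/s.
Circular speed at r₂: v₂ = √(μ/r₂) = 2.632 km/s.
Transfer-orbit speed at r₂: v_a = √[μ(2/r₂ − 1/a_t)] = 1.304 km/s.
Second burn Δv₂ = |v₂ − v_a| = 1.328 km/s.
Δv = Δv₁ + Δv₂ = 2.284 + 1.328 = 3.612 km/s.

Δv = 3612 m/s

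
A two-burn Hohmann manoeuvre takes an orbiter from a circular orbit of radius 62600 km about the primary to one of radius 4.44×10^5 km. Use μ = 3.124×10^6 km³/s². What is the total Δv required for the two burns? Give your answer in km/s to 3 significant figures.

Semi-major axis of the transfer orbit: a_t = (62600 + 4.440×10^5)/2 = 2.533×10^5 km.
At r₁ the circular-orbit speed is v₁ = √(μ/r₁) = 7.0643 km/s.
On the transfer ellipse at r₁, vis-viva equation gives v_p = √[μ(2/r₁ − 1/a_t)] = 9.3528 km/s.
First burn Δv₁ = |v_p − v₁| = 2.2885 km/s.
Circular speed at r₂: v₂ = √(μ/r₂) = 2.6526 km/s.
Transfer-orbit speed at r₂: v_a = √[μ(2/r₂ − 1/a_t)] = 1.3187 km/s.
Second burn Δv₂ = |v₂ − v_a| = 1.3339 km/s.
Total Δv = Δv₁ + Δv₂ = 3.622 km/s.

Δv = 3.62 km/s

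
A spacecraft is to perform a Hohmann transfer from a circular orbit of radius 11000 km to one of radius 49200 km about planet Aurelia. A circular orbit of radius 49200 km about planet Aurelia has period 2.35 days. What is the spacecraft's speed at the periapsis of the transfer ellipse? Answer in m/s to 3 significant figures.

v = 4120 m/s

From Kepler's third law T² = 4π²r³/μ at r = 49200 km, T = 2.35 days = 2.35 × 86400 s = 2.0304×10^5 s: μ = 4π²r³/T² = 1.14049×10^5 km³/s².
Semi-major axis of the transfer orbit: a_t = (11000 + 49200)/2 = 30100 km.
The periapsis of the transfer ellipse is at r = 11000 km.
Vis-viva: v = √[μ(2/r − 1/a_t)] = √[1.14049×10^5 × (2/11000 − 1/30100)] = 4.117 km/s.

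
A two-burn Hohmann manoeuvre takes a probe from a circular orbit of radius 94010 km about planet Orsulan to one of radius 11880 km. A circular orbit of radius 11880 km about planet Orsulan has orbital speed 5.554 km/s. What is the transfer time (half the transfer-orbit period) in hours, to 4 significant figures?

From the circular-orbit relation v² = μ/r at r = 11880 km: μ = v²r = (5.554)² × 11880 = 3.66461×10^5 km³/s².
Semi-major axis of the transfer orbit: a_t = (94010 + 11880)/2 = 52945 km.
By Kepler's third law the transfer-orbit period is T = 2π√(a_t³/μ), so t = T/2 = 63220 s.
Converting: 63220 s ÷ 3600 s/hour = 17.56 hours.

t = 17.56 hours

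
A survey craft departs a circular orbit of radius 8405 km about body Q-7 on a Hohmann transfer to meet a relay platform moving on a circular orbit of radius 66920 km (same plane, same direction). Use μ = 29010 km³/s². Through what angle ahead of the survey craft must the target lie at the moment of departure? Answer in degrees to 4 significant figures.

Transfer-ellipse semi-major axis a_t = (r₁ + r₂)/2 = (8405 + 66920)/2 = 37662.5 km.
The half-period of the transfer ellipse is t = π√(a_t³/μ) = 1.34815×10^5 s.
Target angular speed ω₂ = √(μ/r₂³) = 9.83875×10^-6 rad/s.
Angle swept by the target during transfer: ω₂·t = 1.3264 rad = 76.00°.
Arrival is 180° from departure on the ellipse, so φ = 180° − 76.00° = 104.0°.

φ = 104.0°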